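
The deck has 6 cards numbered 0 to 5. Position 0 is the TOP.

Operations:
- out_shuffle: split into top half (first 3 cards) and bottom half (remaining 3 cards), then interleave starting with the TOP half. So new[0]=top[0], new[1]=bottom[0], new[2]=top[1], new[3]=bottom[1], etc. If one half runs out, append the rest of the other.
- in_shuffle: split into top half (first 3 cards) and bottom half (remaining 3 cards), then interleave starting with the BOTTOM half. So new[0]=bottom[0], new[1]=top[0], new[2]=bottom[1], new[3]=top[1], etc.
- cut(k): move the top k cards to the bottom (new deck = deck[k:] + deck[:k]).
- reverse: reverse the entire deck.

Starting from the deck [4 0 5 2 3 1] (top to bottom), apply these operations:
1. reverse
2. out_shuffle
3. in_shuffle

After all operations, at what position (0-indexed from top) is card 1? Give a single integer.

After op 1 (reverse): [1 3 2 5 0 4]
After op 2 (out_shuffle): [1 5 3 0 2 4]
After op 3 (in_shuffle): [0 1 2 5 4 3]
Card 1 is at position 1.

Answer: 1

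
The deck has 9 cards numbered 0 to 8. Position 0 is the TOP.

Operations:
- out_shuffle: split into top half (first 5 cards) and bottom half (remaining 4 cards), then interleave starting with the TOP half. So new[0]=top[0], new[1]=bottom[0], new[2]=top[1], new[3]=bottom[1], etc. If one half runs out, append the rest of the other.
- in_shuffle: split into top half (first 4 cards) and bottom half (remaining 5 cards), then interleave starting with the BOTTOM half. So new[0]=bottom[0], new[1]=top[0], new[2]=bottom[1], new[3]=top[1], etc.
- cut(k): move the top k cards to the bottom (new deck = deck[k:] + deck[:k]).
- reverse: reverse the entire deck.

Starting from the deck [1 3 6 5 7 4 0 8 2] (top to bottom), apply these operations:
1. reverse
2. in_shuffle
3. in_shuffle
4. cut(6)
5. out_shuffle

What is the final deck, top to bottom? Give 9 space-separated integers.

Answer: 4 0 8 2 1 3 6 5 7

Derivation:
After op 1 (reverse): [2 8 0 4 7 5 6 3 1]
After op 2 (in_shuffle): [7 2 5 8 6 0 3 4 1]
After op 3 (in_shuffle): [6 7 0 2 3 5 4 8 1]
After op 4 (cut(6)): [4 8 1 6 7 0 2 3 5]
After op 5 (out_shuffle): [4 0 8 2 1 3 6 5 7]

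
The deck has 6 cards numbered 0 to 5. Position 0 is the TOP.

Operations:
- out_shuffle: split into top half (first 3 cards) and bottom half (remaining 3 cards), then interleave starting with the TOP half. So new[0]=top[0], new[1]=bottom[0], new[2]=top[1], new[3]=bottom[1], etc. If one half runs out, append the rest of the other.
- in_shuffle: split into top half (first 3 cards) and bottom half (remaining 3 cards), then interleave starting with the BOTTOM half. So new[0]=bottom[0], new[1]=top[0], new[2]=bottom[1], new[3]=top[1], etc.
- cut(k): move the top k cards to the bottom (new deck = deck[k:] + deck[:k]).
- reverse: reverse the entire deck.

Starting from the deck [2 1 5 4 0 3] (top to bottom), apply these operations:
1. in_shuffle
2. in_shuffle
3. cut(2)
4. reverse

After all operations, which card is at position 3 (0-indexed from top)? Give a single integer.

Answer: 5

Derivation:
After op 1 (in_shuffle): [4 2 0 1 3 5]
After op 2 (in_shuffle): [1 4 3 2 5 0]
After op 3 (cut(2)): [3 2 5 0 1 4]
After op 4 (reverse): [4 1 0 5 2 3]
Position 3: card 5.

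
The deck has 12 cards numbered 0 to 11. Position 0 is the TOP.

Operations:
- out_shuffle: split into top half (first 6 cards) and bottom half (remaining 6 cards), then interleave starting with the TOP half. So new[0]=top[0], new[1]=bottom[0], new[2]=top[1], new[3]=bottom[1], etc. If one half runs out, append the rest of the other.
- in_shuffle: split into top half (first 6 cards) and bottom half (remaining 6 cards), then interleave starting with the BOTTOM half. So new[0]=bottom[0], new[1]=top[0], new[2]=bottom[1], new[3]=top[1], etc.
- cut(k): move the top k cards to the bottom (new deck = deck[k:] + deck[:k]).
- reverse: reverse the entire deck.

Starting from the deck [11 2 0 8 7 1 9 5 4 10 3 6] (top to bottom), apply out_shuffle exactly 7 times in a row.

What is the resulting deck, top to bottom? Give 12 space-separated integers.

Answer: 11 4 1 0 3 5 7 2 10 9 8 6

Derivation:
After op 1 (out_shuffle): [11 9 2 5 0 4 8 10 7 3 1 6]
After op 2 (out_shuffle): [11 8 9 10 2 7 5 3 0 1 4 6]
After op 3 (out_shuffle): [11 5 8 3 9 0 10 1 2 4 7 6]
After op 4 (out_shuffle): [11 10 5 1 8 2 3 4 9 7 0 6]
After op 5 (out_shuffle): [11 3 10 4 5 9 1 7 8 0 2 6]
After op 6 (out_shuffle): [11 1 3 7 10 8 4 0 5 2 9 6]
After op 7 (out_shuffle): [11 4 1 0 3 5 7 2 10 9 8 6]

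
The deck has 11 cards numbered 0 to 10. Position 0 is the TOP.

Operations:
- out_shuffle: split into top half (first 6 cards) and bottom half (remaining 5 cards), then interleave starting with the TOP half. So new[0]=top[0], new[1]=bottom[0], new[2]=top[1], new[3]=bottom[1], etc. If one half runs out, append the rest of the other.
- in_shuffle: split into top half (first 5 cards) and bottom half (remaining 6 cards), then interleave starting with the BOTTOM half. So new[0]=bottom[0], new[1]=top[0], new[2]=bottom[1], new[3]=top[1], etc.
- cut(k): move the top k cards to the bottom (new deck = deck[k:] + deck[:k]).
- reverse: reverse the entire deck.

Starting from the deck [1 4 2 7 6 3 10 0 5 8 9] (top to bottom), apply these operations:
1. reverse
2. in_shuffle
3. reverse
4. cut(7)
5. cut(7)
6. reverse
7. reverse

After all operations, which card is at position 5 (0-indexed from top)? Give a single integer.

After op 1 (reverse): [9 8 5 0 10 3 6 7 2 4 1]
After op 2 (in_shuffle): [3 9 6 8 7 5 2 0 4 10 1]
After op 3 (reverse): [1 10 4 0 2 5 7 8 6 9 3]
After op 4 (cut(7)): [8 6 9 3 1 10 4 0 2 5 7]
After op 5 (cut(7)): [0 2 5 7 8 6 9 3 1 10 4]
After op 6 (reverse): [4 10 1 3 9 6 8 7 5 2 0]
After op 7 (reverse): [0 2 5 7 8 6 9 3 1 10 4]
Position 5: card 6.

Answer: 6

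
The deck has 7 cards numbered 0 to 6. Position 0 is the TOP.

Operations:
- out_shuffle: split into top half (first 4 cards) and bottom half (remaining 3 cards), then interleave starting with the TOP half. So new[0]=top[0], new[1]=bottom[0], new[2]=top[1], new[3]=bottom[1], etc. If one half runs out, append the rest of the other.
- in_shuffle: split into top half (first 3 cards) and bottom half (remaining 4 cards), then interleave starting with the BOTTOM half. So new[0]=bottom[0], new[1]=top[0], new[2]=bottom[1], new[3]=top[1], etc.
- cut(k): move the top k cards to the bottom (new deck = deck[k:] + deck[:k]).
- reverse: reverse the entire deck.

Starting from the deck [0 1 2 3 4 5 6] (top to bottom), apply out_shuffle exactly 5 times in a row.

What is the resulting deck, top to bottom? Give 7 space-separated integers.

After op 1 (out_shuffle): [0 4 1 5 2 6 3]
After op 2 (out_shuffle): [0 2 4 6 1 3 5]
After op 3 (out_shuffle): [0 1 2 3 4 5 6]
After op 4 (out_shuffle): [0 4 1 5 2 6 3]
After op 5 (out_shuffle): [0 2 4 6 1 3 5]

Answer: 0 2 4 6 1 3 5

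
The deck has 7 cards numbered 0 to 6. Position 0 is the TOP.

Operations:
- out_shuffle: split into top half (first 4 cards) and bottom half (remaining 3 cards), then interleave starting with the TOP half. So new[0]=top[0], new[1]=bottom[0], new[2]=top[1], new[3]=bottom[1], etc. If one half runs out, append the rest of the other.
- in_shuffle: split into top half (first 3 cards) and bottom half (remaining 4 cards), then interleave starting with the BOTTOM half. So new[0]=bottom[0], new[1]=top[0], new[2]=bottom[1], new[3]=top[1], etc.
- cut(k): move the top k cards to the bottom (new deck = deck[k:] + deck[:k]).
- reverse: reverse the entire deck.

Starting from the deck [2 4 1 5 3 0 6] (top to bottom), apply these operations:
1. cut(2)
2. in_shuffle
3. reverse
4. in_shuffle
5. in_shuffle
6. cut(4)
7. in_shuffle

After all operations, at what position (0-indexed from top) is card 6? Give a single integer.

Answer: 3

Derivation:
After op 1 (cut(2)): [1 5 3 0 6 2 4]
After op 2 (in_shuffle): [0 1 6 5 2 3 4]
After op 3 (reverse): [4 3 2 5 6 1 0]
After op 4 (in_shuffle): [5 4 6 3 1 2 0]
After op 5 (in_shuffle): [3 5 1 4 2 6 0]
After op 6 (cut(4)): [2 6 0 3 5 1 4]
After op 7 (in_shuffle): [3 2 5 6 1 0 4]
Card 6 is at position 3.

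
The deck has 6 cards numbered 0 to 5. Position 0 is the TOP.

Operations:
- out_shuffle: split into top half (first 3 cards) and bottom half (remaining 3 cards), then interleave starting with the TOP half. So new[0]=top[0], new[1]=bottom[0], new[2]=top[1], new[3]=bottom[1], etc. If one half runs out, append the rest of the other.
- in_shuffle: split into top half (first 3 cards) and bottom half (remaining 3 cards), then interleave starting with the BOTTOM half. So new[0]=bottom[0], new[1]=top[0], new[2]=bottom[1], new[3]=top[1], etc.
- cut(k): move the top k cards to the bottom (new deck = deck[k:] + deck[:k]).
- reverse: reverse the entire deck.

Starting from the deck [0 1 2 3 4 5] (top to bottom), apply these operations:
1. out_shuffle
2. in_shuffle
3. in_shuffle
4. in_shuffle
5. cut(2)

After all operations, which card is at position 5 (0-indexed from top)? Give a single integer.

Answer: 3

Derivation:
After op 1 (out_shuffle): [0 3 1 4 2 5]
After op 2 (in_shuffle): [4 0 2 3 5 1]
After op 3 (in_shuffle): [3 4 5 0 1 2]
After op 4 (in_shuffle): [0 3 1 4 2 5]
After op 5 (cut(2)): [1 4 2 5 0 3]
Position 5: card 3.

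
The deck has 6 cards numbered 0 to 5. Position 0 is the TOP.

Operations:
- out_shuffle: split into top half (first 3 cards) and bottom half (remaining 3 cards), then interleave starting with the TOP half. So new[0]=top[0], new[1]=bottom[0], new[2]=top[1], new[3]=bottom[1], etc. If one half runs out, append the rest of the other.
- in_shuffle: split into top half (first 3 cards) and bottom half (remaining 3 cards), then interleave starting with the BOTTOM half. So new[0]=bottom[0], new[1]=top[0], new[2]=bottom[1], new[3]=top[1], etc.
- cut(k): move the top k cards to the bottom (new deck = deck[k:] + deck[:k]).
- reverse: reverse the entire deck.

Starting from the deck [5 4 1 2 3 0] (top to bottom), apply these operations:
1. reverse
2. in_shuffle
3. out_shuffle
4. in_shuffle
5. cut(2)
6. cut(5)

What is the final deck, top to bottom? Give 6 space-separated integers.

After op 1 (reverse): [0 3 2 1 4 5]
After op 2 (in_shuffle): [1 0 4 3 5 2]
After op 3 (out_shuffle): [1 3 0 5 4 2]
After op 4 (in_shuffle): [5 1 4 3 2 0]
After op 5 (cut(2)): [4 3 2 0 5 1]
After op 6 (cut(5)): [1 4 3 2 0 5]

Answer: 1 4 3 2 0 5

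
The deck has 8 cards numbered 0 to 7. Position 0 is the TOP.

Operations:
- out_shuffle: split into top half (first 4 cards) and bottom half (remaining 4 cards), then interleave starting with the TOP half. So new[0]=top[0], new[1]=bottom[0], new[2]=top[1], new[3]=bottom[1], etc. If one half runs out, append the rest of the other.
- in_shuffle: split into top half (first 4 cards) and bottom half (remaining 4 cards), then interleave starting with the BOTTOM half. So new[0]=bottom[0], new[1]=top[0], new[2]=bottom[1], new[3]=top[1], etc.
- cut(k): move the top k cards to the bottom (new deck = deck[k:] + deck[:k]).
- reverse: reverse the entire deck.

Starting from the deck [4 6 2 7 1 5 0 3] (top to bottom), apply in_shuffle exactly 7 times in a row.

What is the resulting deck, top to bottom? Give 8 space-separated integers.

After op 1 (in_shuffle): [1 4 5 6 0 2 3 7]
After op 2 (in_shuffle): [0 1 2 4 3 5 7 6]
After op 3 (in_shuffle): [3 0 5 1 7 2 6 4]
After op 4 (in_shuffle): [7 3 2 0 6 5 4 1]
After op 5 (in_shuffle): [6 7 5 3 4 2 1 0]
After op 6 (in_shuffle): [4 6 2 7 1 5 0 3]
After op 7 (in_shuffle): [1 4 5 6 0 2 3 7]

Answer: 1 4 5 6 0 2 3 7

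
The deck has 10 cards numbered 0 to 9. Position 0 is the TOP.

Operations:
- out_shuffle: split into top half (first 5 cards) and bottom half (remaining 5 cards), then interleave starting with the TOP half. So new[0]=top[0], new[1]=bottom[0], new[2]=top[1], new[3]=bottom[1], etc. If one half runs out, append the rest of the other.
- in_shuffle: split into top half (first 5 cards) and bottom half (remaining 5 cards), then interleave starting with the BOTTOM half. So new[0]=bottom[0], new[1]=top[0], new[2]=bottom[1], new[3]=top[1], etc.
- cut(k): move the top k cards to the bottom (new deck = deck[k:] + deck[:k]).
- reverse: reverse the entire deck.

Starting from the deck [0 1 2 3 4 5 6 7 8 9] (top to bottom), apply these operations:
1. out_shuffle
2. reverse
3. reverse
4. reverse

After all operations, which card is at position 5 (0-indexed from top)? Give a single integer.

Answer: 2

Derivation:
After op 1 (out_shuffle): [0 5 1 6 2 7 3 8 4 9]
After op 2 (reverse): [9 4 8 3 7 2 6 1 5 0]
After op 3 (reverse): [0 5 1 6 2 7 3 8 4 9]
After op 4 (reverse): [9 4 8 3 7 2 6 1 5 0]
Position 5: card 2.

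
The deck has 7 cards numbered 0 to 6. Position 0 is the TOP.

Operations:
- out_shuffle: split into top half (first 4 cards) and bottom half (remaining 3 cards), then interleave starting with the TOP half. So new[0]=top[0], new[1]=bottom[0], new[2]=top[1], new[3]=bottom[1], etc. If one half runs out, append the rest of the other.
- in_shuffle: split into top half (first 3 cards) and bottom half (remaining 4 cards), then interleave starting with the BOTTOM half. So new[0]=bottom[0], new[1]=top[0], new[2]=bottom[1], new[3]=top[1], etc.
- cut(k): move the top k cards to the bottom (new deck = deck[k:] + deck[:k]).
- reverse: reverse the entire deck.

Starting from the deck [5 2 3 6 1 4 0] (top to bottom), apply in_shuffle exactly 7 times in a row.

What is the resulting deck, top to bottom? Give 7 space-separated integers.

After op 1 (in_shuffle): [6 5 1 2 4 3 0]
After op 2 (in_shuffle): [2 6 4 5 3 1 0]
After op 3 (in_shuffle): [5 2 3 6 1 4 0]
After op 4 (in_shuffle): [6 5 1 2 4 3 0]
After op 5 (in_shuffle): [2 6 4 5 3 1 0]
After op 6 (in_shuffle): [5 2 3 6 1 4 0]
After op 7 (in_shuffle): [6 5 1 2 4 3 0]

Answer: 6 5 1 2 4 3 0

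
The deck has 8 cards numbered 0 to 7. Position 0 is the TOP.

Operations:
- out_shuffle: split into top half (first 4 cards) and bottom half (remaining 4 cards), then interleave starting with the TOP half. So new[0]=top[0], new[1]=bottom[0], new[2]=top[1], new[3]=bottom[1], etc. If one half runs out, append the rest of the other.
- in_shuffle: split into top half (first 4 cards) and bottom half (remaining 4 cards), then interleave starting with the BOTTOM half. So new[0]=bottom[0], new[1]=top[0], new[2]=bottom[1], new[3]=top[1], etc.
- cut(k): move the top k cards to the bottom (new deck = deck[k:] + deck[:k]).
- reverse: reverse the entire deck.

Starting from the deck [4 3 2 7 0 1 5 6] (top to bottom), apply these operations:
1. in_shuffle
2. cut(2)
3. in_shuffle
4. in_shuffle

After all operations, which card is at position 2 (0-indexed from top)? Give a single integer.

Answer: 5

Derivation:
After op 1 (in_shuffle): [0 4 1 3 5 2 6 7]
After op 2 (cut(2)): [1 3 5 2 6 7 0 4]
After op 3 (in_shuffle): [6 1 7 3 0 5 4 2]
After op 4 (in_shuffle): [0 6 5 1 4 7 2 3]
Position 2: card 5.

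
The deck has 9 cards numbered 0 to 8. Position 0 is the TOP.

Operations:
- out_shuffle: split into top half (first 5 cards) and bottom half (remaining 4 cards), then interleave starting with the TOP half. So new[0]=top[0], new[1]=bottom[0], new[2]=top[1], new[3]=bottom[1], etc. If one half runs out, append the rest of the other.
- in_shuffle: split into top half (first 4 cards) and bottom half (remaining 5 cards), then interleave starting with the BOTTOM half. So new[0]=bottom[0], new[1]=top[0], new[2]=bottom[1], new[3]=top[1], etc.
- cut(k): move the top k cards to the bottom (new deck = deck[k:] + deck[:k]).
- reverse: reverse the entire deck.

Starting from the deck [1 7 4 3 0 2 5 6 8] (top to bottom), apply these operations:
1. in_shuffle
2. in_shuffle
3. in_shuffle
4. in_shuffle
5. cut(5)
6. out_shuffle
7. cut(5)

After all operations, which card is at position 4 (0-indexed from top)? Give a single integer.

After op 1 (in_shuffle): [0 1 2 7 5 4 6 3 8]
After op 2 (in_shuffle): [5 0 4 1 6 2 3 7 8]
After op 3 (in_shuffle): [6 5 2 0 3 4 7 1 8]
After op 4 (in_shuffle): [3 6 4 5 7 2 1 0 8]
After op 5 (cut(5)): [2 1 0 8 3 6 4 5 7]
After op 6 (out_shuffle): [2 6 1 4 0 5 8 7 3]
After op 7 (cut(5)): [5 8 7 3 2 6 1 4 0]
Position 4: card 2.

Answer: 2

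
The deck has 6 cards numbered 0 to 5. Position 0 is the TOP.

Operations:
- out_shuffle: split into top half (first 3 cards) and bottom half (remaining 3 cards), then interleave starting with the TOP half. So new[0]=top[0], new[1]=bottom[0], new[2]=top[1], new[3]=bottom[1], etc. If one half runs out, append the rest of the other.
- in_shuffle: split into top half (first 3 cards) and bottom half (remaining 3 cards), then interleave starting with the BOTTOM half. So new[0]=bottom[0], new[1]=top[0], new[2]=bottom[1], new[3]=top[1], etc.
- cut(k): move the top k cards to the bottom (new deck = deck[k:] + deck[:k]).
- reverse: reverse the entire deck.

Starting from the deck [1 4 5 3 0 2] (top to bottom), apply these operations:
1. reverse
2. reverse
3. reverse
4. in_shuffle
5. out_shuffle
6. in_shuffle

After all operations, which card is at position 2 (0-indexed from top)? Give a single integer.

Answer: 4

Derivation:
After op 1 (reverse): [2 0 3 5 4 1]
After op 2 (reverse): [1 4 5 3 0 2]
After op 3 (reverse): [2 0 3 5 4 1]
After op 4 (in_shuffle): [5 2 4 0 1 3]
After op 5 (out_shuffle): [5 0 2 1 4 3]
After op 6 (in_shuffle): [1 5 4 0 3 2]
Position 2: card 4.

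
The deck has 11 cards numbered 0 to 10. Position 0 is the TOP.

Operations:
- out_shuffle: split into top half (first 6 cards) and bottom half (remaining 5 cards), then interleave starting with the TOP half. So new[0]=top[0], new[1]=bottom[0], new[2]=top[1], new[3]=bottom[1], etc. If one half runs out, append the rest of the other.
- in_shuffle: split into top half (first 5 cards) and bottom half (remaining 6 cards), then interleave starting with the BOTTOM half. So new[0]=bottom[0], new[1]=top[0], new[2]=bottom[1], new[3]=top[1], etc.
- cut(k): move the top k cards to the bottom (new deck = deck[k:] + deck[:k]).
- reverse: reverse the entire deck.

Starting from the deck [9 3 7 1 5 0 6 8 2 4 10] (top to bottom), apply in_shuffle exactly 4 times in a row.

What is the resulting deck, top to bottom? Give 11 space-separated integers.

Answer: 2 6 5 7 9 4 8 0 1 3 10

Derivation:
After op 1 (in_shuffle): [0 9 6 3 8 7 2 1 4 5 10]
After op 2 (in_shuffle): [7 0 2 9 1 6 4 3 5 8 10]
After op 3 (in_shuffle): [6 7 4 0 3 2 5 9 8 1 10]
After op 4 (in_shuffle): [2 6 5 7 9 4 8 0 1 3 10]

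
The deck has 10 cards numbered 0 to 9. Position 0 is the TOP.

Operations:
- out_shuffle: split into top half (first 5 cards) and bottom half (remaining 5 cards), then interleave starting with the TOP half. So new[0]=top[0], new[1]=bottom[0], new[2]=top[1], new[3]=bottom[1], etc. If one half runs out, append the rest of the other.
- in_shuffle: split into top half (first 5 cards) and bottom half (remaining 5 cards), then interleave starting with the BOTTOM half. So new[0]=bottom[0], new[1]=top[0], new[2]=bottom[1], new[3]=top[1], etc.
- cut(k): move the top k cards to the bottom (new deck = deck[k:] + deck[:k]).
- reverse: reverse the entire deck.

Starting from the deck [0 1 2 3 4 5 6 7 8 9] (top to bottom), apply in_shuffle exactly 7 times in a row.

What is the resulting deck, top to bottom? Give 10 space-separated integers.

Answer: 7 4 1 9 6 3 0 8 5 2

Derivation:
After op 1 (in_shuffle): [5 0 6 1 7 2 8 3 9 4]
After op 2 (in_shuffle): [2 5 8 0 3 6 9 1 4 7]
After op 3 (in_shuffle): [6 2 9 5 1 8 4 0 7 3]
After op 4 (in_shuffle): [8 6 4 2 0 9 7 5 3 1]
After op 5 (in_shuffle): [9 8 7 6 5 4 3 2 1 0]
After op 6 (in_shuffle): [4 9 3 8 2 7 1 6 0 5]
After op 7 (in_shuffle): [7 4 1 9 6 3 0 8 5 2]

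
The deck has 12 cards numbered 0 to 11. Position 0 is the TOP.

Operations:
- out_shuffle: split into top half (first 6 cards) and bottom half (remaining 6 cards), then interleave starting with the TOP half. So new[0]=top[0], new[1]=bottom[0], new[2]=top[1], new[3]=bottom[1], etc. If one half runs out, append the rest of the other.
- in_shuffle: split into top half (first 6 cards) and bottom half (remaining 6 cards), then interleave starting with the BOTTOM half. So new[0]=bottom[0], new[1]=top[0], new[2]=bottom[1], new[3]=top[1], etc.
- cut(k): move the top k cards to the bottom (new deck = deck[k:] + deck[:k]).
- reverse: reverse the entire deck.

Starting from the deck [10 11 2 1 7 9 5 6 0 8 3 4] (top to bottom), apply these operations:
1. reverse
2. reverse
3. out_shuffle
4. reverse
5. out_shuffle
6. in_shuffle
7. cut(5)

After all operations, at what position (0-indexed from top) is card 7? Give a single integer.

Answer: 7

Derivation:
After op 1 (reverse): [4 3 8 0 6 5 9 7 1 2 11 10]
After op 2 (reverse): [10 11 2 1 7 9 5 6 0 8 3 4]
After op 3 (out_shuffle): [10 5 11 6 2 0 1 8 7 3 9 4]
After op 4 (reverse): [4 9 3 7 8 1 0 2 6 11 5 10]
After op 5 (out_shuffle): [4 0 9 2 3 6 7 11 8 5 1 10]
After op 6 (in_shuffle): [7 4 11 0 8 9 5 2 1 3 10 6]
After op 7 (cut(5)): [9 5 2 1 3 10 6 7 4 11 0 8]
Card 7 is at position 7.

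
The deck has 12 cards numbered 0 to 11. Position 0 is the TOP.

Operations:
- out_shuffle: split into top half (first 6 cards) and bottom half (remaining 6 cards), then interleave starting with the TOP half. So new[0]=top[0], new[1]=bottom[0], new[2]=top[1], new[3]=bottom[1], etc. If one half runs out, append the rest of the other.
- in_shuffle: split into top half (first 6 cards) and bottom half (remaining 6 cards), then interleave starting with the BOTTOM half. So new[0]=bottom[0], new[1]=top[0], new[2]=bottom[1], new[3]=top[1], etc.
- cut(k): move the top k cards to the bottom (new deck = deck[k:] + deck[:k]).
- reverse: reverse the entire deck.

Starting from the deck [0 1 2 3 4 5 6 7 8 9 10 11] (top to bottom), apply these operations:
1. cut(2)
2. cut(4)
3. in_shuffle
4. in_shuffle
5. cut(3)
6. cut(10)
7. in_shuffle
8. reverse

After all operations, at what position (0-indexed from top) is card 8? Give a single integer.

After op 1 (cut(2)): [2 3 4 5 6 7 8 9 10 11 0 1]
After op 2 (cut(4)): [6 7 8 9 10 11 0 1 2 3 4 5]
After op 3 (in_shuffle): [0 6 1 7 2 8 3 9 4 10 5 11]
After op 4 (in_shuffle): [3 0 9 6 4 1 10 7 5 2 11 8]
After op 5 (cut(3)): [6 4 1 10 7 5 2 11 8 3 0 9]
After op 6 (cut(10)): [0 9 6 4 1 10 7 5 2 11 8 3]
After op 7 (in_shuffle): [7 0 5 9 2 6 11 4 8 1 3 10]
After op 8 (reverse): [10 3 1 8 4 11 6 2 9 5 0 7]
Card 8 is at position 3.

Answer: 3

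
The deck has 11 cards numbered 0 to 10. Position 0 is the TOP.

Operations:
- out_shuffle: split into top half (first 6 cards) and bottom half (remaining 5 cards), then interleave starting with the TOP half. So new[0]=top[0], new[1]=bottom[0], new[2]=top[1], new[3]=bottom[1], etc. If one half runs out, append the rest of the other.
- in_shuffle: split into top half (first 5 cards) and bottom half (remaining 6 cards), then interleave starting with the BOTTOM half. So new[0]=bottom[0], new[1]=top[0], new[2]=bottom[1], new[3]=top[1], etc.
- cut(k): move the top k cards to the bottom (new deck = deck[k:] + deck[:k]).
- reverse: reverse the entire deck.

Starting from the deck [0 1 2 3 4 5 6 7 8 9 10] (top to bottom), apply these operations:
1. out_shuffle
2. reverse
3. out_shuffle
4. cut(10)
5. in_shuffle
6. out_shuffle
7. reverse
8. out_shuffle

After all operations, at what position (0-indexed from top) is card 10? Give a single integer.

Answer: 3

Derivation:
After op 1 (out_shuffle): [0 6 1 7 2 8 3 9 4 10 5]
After op 2 (reverse): [5 10 4 9 3 8 2 7 1 6 0]
After op 3 (out_shuffle): [5 2 10 7 4 1 9 6 3 0 8]
After op 4 (cut(10)): [8 5 2 10 7 4 1 9 6 3 0]
After op 5 (in_shuffle): [4 8 1 5 9 2 6 10 3 7 0]
After op 6 (out_shuffle): [4 6 8 10 1 3 5 7 9 0 2]
After op 7 (reverse): [2 0 9 7 5 3 1 10 8 6 4]
After op 8 (out_shuffle): [2 1 0 10 9 8 7 6 5 4 3]
Card 10 is at position 3.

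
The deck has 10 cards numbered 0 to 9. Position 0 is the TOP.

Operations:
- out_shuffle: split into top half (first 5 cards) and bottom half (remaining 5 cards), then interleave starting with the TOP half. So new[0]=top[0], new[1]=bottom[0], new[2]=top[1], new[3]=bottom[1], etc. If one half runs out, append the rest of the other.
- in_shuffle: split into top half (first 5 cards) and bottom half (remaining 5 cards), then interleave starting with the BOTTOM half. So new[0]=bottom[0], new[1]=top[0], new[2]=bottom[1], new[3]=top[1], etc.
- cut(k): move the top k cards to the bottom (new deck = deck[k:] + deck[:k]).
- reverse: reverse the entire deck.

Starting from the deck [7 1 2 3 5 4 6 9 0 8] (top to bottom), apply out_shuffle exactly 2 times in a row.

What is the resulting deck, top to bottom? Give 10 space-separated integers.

Answer: 7 9 4 3 1 0 6 5 2 8

Derivation:
After op 1 (out_shuffle): [7 4 1 6 2 9 3 0 5 8]
After op 2 (out_shuffle): [7 9 4 3 1 0 6 5 2 8]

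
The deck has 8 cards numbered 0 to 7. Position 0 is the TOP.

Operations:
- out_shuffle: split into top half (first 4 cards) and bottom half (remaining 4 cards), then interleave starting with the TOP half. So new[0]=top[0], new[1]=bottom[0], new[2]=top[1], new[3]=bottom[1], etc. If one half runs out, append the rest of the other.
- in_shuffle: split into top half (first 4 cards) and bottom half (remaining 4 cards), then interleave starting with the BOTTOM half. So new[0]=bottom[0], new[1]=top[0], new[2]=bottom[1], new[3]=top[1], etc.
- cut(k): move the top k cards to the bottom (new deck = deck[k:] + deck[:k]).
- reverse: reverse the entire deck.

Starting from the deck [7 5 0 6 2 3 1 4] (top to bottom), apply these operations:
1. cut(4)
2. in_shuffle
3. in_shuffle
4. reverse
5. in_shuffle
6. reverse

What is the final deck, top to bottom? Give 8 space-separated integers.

Answer: 6 0 5 7 4 1 3 2

Derivation:
After op 1 (cut(4)): [2 3 1 4 7 5 0 6]
After op 2 (in_shuffle): [7 2 5 3 0 1 6 4]
After op 3 (in_shuffle): [0 7 1 2 6 5 4 3]
After op 4 (reverse): [3 4 5 6 2 1 7 0]
After op 5 (in_shuffle): [2 3 1 4 7 5 0 6]
After op 6 (reverse): [6 0 5 7 4 1 3 2]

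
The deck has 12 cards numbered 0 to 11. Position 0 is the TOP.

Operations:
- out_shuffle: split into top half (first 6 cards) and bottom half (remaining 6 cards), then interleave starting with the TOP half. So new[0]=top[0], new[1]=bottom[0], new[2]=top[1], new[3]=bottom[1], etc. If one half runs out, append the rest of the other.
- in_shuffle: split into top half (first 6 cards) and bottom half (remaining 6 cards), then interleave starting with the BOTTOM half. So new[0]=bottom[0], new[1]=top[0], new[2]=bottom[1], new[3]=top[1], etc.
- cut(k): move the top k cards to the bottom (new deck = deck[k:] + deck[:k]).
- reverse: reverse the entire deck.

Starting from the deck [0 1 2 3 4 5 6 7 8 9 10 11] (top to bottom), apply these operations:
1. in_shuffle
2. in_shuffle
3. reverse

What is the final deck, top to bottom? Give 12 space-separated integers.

After op 1 (in_shuffle): [6 0 7 1 8 2 9 3 10 4 11 5]
After op 2 (in_shuffle): [9 6 3 0 10 7 4 1 11 8 5 2]
After op 3 (reverse): [2 5 8 11 1 4 7 10 0 3 6 9]

Answer: 2 5 8 11 1 4 7 10 0 3 6 9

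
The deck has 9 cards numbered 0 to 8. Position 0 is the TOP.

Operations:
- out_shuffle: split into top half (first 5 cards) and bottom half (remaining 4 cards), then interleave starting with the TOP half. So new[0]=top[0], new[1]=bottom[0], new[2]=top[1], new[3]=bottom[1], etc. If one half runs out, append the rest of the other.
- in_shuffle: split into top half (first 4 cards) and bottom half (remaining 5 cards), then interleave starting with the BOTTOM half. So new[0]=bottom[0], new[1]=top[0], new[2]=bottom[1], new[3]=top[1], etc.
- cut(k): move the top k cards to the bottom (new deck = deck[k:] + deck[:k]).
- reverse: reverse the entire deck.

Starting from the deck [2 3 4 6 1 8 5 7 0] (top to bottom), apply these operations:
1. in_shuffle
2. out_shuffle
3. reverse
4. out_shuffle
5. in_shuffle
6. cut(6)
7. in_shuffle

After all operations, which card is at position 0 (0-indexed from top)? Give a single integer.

Answer: 5

Derivation:
After op 1 (in_shuffle): [1 2 8 3 5 4 7 6 0]
After op 2 (out_shuffle): [1 4 2 7 8 6 3 0 5]
After op 3 (reverse): [5 0 3 6 8 7 2 4 1]
After op 4 (out_shuffle): [5 7 0 2 3 4 6 1 8]
After op 5 (in_shuffle): [3 5 4 7 6 0 1 2 8]
After op 6 (cut(6)): [1 2 8 3 5 4 7 6 0]
After op 7 (in_shuffle): [5 1 4 2 7 8 6 3 0]
Position 0: card 5.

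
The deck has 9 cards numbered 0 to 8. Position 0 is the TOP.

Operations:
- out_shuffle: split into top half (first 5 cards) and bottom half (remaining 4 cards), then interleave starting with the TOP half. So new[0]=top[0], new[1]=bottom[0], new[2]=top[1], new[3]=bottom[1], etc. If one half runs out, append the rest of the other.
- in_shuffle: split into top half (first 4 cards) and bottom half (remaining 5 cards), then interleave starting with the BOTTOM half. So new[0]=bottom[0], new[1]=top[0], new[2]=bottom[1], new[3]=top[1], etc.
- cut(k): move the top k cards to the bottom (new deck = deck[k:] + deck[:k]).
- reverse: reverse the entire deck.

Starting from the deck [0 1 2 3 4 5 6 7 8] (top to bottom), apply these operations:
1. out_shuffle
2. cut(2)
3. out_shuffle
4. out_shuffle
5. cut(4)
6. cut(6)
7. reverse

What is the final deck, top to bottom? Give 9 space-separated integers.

Answer: 1 2 3 4 5 6 7 8 0

Derivation:
After op 1 (out_shuffle): [0 5 1 6 2 7 3 8 4]
After op 2 (cut(2)): [1 6 2 7 3 8 4 0 5]
After op 3 (out_shuffle): [1 8 6 4 2 0 7 5 3]
After op 4 (out_shuffle): [1 0 8 7 6 5 4 3 2]
After op 5 (cut(4)): [6 5 4 3 2 1 0 8 7]
After op 6 (cut(6)): [0 8 7 6 5 4 3 2 1]
After op 7 (reverse): [1 2 3 4 5 6 7 8 0]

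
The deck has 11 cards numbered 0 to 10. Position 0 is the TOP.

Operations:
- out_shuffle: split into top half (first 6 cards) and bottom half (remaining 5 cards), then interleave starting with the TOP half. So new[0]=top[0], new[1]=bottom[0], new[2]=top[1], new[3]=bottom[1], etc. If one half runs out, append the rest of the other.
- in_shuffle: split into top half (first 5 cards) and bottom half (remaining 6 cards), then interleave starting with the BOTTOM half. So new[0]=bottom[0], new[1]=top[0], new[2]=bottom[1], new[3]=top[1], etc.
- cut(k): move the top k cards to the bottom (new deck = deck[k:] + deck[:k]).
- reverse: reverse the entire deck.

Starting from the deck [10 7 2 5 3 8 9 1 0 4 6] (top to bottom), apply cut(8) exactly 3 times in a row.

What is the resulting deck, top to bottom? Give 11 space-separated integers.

Answer: 2 5 3 8 9 1 0 4 6 10 7

Derivation:
After op 1 (cut(8)): [0 4 6 10 7 2 5 3 8 9 1]
After op 2 (cut(8)): [8 9 1 0 4 6 10 7 2 5 3]
After op 3 (cut(8)): [2 5 3 8 9 1 0 4 6 10 7]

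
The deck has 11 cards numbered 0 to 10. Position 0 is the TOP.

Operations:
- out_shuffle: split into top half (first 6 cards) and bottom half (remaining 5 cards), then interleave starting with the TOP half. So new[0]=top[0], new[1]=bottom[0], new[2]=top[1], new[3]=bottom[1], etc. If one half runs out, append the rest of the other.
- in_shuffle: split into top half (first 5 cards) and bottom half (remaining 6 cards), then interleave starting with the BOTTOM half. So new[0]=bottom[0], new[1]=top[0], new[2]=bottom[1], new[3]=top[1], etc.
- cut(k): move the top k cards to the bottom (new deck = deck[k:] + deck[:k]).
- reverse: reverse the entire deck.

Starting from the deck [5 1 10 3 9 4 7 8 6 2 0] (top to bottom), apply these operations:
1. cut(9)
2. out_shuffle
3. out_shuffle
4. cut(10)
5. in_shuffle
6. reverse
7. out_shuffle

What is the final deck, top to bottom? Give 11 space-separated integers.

Answer: 3 4 8 2 5 10 9 7 6 0 1

Derivation:
After op 1 (cut(9)): [2 0 5 1 10 3 9 4 7 8 6]
After op 2 (out_shuffle): [2 9 0 4 5 7 1 8 10 6 3]
After op 3 (out_shuffle): [2 1 9 8 0 10 4 6 5 3 7]
After op 4 (cut(10)): [7 2 1 9 8 0 10 4 6 5 3]
After op 5 (in_shuffle): [0 7 10 2 4 1 6 9 5 8 3]
After op 6 (reverse): [3 8 5 9 6 1 4 2 10 7 0]
After op 7 (out_shuffle): [3 4 8 2 5 10 9 7 6 0 1]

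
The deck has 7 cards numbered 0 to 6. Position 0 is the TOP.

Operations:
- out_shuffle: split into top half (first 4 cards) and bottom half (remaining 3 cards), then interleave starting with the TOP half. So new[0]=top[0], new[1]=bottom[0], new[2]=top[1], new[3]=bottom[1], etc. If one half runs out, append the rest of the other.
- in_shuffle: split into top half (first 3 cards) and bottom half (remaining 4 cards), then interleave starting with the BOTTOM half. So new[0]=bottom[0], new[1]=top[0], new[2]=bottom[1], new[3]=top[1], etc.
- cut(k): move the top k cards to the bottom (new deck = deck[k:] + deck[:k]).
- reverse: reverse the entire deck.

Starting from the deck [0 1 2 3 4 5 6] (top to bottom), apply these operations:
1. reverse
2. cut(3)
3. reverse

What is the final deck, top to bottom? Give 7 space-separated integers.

Answer: 4 5 6 0 1 2 3

Derivation:
After op 1 (reverse): [6 5 4 3 2 1 0]
After op 2 (cut(3)): [3 2 1 0 6 5 4]
After op 3 (reverse): [4 5 6 0 1 2 3]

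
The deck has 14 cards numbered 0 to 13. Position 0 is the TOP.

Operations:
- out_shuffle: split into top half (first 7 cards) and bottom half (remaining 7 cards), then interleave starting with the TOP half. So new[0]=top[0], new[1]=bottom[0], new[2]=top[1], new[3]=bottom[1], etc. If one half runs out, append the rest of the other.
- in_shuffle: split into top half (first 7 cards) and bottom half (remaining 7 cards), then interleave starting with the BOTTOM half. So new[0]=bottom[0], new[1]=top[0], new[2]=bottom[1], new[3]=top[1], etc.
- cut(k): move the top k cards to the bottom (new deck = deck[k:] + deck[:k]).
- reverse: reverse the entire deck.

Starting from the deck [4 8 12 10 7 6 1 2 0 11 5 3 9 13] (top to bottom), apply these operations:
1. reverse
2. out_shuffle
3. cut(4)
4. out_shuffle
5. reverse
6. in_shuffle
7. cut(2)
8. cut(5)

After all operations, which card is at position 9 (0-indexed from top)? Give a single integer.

After op 1 (reverse): [13 9 3 5 11 0 2 1 6 7 10 12 8 4]
After op 2 (out_shuffle): [13 1 9 6 3 7 5 10 11 12 0 8 2 4]
After op 3 (cut(4)): [3 7 5 10 11 12 0 8 2 4 13 1 9 6]
After op 4 (out_shuffle): [3 8 7 2 5 4 10 13 11 1 12 9 0 6]
After op 5 (reverse): [6 0 9 12 1 11 13 10 4 5 2 7 8 3]
After op 6 (in_shuffle): [10 6 4 0 5 9 2 12 7 1 8 11 3 13]
After op 7 (cut(2)): [4 0 5 9 2 12 7 1 8 11 3 13 10 6]
After op 8 (cut(5)): [12 7 1 8 11 3 13 10 6 4 0 5 9 2]
Position 9: card 4.

Answer: 4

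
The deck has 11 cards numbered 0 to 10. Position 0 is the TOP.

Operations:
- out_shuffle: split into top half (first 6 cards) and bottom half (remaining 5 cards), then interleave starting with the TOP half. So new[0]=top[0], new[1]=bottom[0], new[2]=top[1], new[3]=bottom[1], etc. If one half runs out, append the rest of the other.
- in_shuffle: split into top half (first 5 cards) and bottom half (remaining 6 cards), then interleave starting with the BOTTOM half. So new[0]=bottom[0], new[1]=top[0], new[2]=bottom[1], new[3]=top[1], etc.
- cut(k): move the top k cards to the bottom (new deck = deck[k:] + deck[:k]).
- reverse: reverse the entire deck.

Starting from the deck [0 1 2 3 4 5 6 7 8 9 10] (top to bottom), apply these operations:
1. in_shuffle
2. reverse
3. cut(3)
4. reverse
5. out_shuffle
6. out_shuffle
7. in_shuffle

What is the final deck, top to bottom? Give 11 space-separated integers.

After op 1 (in_shuffle): [5 0 6 1 7 2 8 3 9 4 10]
After op 2 (reverse): [10 4 9 3 8 2 7 1 6 0 5]
After op 3 (cut(3)): [3 8 2 7 1 6 0 5 10 4 9]
After op 4 (reverse): [9 4 10 5 0 6 1 7 2 8 3]
After op 5 (out_shuffle): [9 1 4 7 10 2 5 8 0 3 6]
After op 6 (out_shuffle): [9 5 1 8 4 0 7 3 10 6 2]
After op 7 (in_shuffle): [0 9 7 5 3 1 10 8 6 4 2]

Answer: 0 9 7 5 3 1 10 8 6 4 2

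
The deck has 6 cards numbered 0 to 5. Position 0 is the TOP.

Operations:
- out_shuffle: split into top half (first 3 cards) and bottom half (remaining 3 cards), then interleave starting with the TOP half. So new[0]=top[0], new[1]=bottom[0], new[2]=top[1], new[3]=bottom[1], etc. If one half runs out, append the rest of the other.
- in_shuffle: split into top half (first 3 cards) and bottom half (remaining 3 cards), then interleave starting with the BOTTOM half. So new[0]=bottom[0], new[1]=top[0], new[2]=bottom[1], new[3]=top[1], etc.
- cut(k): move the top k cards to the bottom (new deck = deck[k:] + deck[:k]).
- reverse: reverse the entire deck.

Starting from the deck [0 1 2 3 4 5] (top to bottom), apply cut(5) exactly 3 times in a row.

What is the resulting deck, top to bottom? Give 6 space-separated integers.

After op 1 (cut(5)): [5 0 1 2 3 4]
After op 2 (cut(5)): [4 5 0 1 2 3]
After op 3 (cut(5)): [3 4 5 0 1 2]

Answer: 3 4 5 0 1 2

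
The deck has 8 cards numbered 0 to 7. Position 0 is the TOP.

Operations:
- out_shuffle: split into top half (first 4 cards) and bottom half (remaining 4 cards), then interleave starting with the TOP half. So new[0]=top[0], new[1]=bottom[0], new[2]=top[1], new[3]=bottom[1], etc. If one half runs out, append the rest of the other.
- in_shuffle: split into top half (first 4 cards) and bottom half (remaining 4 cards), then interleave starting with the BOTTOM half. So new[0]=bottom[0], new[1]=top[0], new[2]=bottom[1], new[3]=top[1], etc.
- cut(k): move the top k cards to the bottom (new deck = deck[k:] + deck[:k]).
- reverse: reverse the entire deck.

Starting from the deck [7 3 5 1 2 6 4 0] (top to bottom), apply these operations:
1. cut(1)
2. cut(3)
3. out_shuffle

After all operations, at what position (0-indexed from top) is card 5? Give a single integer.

After op 1 (cut(1)): [3 5 1 2 6 4 0 7]
After op 2 (cut(3)): [2 6 4 0 7 3 5 1]
After op 3 (out_shuffle): [2 7 6 3 4 5 0 1]
Card 5 is at position 5.

Answer: 5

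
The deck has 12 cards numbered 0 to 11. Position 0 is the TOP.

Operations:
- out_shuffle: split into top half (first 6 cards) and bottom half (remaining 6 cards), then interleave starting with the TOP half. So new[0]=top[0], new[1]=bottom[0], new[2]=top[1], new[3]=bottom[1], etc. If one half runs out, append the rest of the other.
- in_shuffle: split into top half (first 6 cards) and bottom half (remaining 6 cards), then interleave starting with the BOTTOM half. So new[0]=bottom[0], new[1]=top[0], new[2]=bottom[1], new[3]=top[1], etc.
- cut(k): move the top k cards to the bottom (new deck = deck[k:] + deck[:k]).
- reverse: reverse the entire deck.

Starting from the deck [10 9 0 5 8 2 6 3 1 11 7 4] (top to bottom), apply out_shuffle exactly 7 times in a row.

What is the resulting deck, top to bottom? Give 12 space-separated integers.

After op 1 (out_shuffle): [10 6 9 3 0 1 5 11 8 7 2 4]
After op 2 (out_shuffle): [10 5 6 11 9 8 3 7 0 2 1 4]
After op 3 (out_shuffle): [10 3 5 7 6 0 11 2 9 1 8 4]
After op 4 (out_shuffle): [10 11 3 2 5 9 7 1 6 8 0 4]
After op 5 (out_shuffle): [10 7 11 1 3 6 2 8 5 0 9 4]
After op 6 (out_shuffle): [10 2 7 8 11 5 1 0 3 9 6 4]
After op 7 (out_shuffle): [10 1 2 0 7 3 8 9 11 6 5 4]

Answer: 10 1 2 0 7 3 8 9 11 6 5 4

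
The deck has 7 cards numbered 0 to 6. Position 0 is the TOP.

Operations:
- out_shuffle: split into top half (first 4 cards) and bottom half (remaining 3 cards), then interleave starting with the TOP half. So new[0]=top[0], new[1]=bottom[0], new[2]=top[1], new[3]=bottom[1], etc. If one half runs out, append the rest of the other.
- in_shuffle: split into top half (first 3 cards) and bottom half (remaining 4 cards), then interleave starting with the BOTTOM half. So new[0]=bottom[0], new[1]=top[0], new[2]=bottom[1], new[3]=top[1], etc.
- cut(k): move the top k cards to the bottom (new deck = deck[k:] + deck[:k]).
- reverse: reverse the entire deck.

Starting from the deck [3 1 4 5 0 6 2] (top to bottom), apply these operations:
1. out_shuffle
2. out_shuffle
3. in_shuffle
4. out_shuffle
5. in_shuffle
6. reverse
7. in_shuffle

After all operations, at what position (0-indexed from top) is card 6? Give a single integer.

After op 1 (out_shuffle): [3 0 1 6 4 2 5]
After op 2 (out_shuffle): [3 4 0 2 1 5 6]
After op 3 (in_shuffle): [2 3 1 4 5 0 6]
After op 4 (out_shuffle): [2 5 3 0 1 6 4]
After op 5 (in_shuffle): [0 2 1 5 6 3 4]
After op 6 (reverse): [4 3 6 5 1 2 0]
After op 7 (in_shuffle): [5 4 1 3 2 6 0]
Card 6 is at position 5.

Answer: 5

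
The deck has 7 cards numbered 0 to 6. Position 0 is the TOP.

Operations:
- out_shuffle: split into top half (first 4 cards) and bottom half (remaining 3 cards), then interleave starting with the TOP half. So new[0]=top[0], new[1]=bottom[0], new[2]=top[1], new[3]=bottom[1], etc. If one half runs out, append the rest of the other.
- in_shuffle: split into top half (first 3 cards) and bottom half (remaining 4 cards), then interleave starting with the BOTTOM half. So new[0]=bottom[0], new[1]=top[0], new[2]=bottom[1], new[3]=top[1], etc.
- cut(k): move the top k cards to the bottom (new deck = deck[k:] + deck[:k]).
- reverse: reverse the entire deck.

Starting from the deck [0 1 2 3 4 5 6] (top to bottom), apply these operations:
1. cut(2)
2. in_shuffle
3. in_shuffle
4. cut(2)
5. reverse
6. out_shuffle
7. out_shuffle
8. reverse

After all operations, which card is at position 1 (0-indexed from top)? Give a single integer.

After op 1 (cut(2)): [2 3 4 5 6 0 1]
After op 2 (in_shuffle): [5 2 6 3 0 4 1]
After op 3 (in_shuffle): [3 5 0 2 4 6 1]
After op 4 (cut(2)): [0 2 4 6 1 3 5]
After op 5 (reverse): [5 3 1 6 4 2 0]
After op 6 (out_shuffle): [5 4 3 2 1 0 6]
After op 7 (out_shuffle): [5 1 4 0 3 6 2]
After op 8 (reverse): [2 6 3 0 4 1 5]
Position 1: card 6.

Answer: 6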